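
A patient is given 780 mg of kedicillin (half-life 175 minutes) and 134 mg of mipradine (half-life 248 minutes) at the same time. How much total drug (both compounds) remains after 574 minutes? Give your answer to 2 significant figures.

kedicillin: 780 × (1/2)^(574/175) = 780 × (1/2)^3.28 ≈ 80.3 mg.
mipradine: 134 × (1/2)^(574/248) = 134 × (1/2)^2.3145 ≈ 26.938 mg.
Total = 80.3 + 26.938 ≈ 107.24 mg.

110 mg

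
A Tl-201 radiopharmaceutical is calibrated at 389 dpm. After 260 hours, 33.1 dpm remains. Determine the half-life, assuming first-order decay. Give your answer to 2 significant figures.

73 hours

A/A₀ = 33.1/389 ≈ 0.08509.
n = log₂(11.752) ≈ 3.5549 half-lives elapsed in 260 hours.
t½ = 260/3.5549 ≈ 73.139 hours.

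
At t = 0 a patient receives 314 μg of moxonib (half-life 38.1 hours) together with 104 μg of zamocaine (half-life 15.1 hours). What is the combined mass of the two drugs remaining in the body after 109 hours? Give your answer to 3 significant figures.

moxonib: 314 × (1/2)^(109/38.1) = 314 × (1/2)^2.8609 ≈ 43.223 μg.
zamocaine: 104 × (1/2)^(109/15.1) = 104 × (1/2)^7.2185 ≈ 0.69829 μg.
Total = 43.223 + 0.69829 ≈ 43.921 μg.

43.9 μg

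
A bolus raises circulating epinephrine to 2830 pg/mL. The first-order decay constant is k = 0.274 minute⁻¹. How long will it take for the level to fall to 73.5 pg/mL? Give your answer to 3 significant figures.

t½ = ln 2 / k = 0.69315 / 0.274 ≈ 2.5297 minutes.
Fraction remaining = 73.5/2830 ≈ 0.025972.
n = log₂(2830/73.5) = ln(38.503)/ln 2 ≈ 5.2669 half-lives.
t = n × t½ = 5.2669 × 2.5297 ≈ 13.324 minutes.

13.3 minutes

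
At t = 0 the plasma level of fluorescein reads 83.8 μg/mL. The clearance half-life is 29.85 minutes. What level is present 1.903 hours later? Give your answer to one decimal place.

Convert the elapsed time: 1.903 hours = 114.18 minutes.
Number of half-lives: n = 114.18/29.85 ≈ 3.8251.
Remaining = 83.8 × (1/2)^3.8251 = 83.8 × 0.070554 ≈ 5.9124 μg/mL.

5.9 μg/mL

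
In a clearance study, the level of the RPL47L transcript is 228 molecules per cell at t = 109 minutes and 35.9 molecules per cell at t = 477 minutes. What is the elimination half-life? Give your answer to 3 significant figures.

138 minutes

Over Δt = 477 − 109 = 368 minutes, the level fell by a factor of 228/35.9 ≈ 6.351.
n = log₂(6.351) ≈ 2.667 half-lives, so t½ = 368/2.667 ≈ 137.98 minutes.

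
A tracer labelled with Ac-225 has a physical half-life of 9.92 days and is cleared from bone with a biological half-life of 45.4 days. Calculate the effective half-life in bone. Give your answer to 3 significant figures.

8.14 days

1/t_eff = 1/t_phys + 1/t_biol = 1/9.92 + 1/45.4 = 0.12283 per day.
t_eff = 9.92 × 45.4 / (9.92 + 45.4) ≈ 8.1411 days.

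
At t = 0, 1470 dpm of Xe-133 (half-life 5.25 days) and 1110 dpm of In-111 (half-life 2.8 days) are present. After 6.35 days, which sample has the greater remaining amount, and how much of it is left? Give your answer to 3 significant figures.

Xe-133: 1470 × (1/2)^1.2095 ≈ 635.64 dpm.
In-111: 1110 × (1/2)^2.2679 ≈ 230.48 dpm.
Xe-133 has more remaining, at ≈ 635.64 dpm.

Xe-133, 636 dpm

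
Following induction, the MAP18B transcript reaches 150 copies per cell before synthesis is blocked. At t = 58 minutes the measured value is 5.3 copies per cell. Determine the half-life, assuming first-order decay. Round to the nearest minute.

A/A₀ = 5.3/150 ≈ 0.035333.
n = log₂(28.302) ≈ 4.8228 half-lives elapsed in 58 minutes.
t½ = 58/4.8228 ≈ 12.026 minutes.

12 minutes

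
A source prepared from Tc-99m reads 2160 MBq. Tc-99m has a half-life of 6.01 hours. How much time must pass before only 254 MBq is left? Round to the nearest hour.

19 hours

Fraction remaining = 254/2160 ≈ 0.11759.
n = log₂(2160/254) = ln(8.5039)/ln 2 ≈ 3.0881 half-lives.
t = n × t½ = 3.0881 × 6.01 ≈ 18.56 hours.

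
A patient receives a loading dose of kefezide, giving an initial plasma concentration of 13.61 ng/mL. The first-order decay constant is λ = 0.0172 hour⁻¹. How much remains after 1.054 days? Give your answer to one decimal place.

8.8 ng/mL

t½ = ln 2 / λ = 0.69315 / 0.0172 ≈ 40.299 hours.
Convert the elapsed time: 1.054 days = 25.296 hours.
Number of half-lives: n = 25.296/40.299 ≈ 0.6277.
Remaining = 13.61 × (1/2)^0.6277 = 13.61 × 0.64721 ≈ 8.8085 ng/mL.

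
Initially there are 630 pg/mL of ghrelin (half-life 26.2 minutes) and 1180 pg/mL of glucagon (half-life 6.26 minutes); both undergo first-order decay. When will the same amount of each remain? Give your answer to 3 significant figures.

Set 630·(1/2)^(t/26.2) = 1180·(1/2)^(t/6.26).
Taking log₂: log₂(630/1180) = t·(1/26.2 − 1/6.26).
log₂(0.5339) = -0.90536; 1/26.2 − 1/6.26 = -0.12158.
t = -0.90536 / -0.12158 ≈ 7.4469 minutes.

7.45 minutes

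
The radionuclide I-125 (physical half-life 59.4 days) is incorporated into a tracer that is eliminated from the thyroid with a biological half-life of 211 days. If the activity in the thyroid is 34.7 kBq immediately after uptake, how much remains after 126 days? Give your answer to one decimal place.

1/t_eff = 1/t_phys + 1/t_biol = 1/59.4 + 1/211 = 0.021574 per day.
t_eff = 59.4 × 211 / (59.4 + 211) ≈ 46.351 days.
Remaining = 34.7 × (1/2)^(126/46.351) = 34.7 × (1/2)^2.7184 ≈ 5.2725 kBq.

5.3 kBq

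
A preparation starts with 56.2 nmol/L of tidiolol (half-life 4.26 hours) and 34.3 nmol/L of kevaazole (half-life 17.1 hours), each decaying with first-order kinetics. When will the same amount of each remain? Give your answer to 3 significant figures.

4.04 hours

Set 56.2·(1/2)^(t/4.26) = 34.3·(1/2)^(t/17.1).
Taking log₂: log₂(56.2/34.3) = t·(1/4.26 − 1/17.1).
log₂(1.6385) = 0.71236; 1/4.26 − 1/17.1 = 0.17626.
t = 0.71236 / 0.17626 ≈ 4.0415 hours.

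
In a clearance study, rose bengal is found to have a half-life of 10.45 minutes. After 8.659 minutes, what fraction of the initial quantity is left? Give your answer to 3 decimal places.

0.563

n = 8.659/10.45 ≈ 0.82861 half-lives.
Fraction remaining = (1/2)^0.82861 ≈ 0.56307.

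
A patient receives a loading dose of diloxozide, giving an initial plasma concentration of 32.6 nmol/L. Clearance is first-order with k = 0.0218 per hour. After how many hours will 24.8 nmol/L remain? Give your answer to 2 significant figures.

13 hours

t½ = ln 2 / k = 0.69315 / 0.0218 ≈ 31.796 hours.
Fraction remaining = 24.8/32.6 ≈ 0.76074.
n = log₂(32.6/24.8) = ln(1.3145)/ln 2 ≈ 0.39453 half-lives.
t = n × t½ = 0.39453 × 31.796 ≈ 12.544 hours.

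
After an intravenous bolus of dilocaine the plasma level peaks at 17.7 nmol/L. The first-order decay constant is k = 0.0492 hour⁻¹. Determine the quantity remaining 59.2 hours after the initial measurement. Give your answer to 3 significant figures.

t½ = ln 2 / k = 0.69315 / 0.0492 ≈ 14.088 hours.
Number of half-lives: n = 59.2/14.088 ≈ 4.2021.
Remaining = 17.7 × (1/2)^4.2021 = 17.7 × 0.054332 ≈ 0.96168 nmol/L.

0.962 nmol/L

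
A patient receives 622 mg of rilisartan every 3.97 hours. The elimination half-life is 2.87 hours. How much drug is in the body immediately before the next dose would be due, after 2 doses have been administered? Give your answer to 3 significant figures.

330 mg

The 2 doses were given 7.94, 3.97 hours ago.
Total = 622·(1/2)^(7.94/2.87) + 622·(1/2)^(3.97/2.87)
      = 91.406 + 238.44 ≈ 329.85 mg.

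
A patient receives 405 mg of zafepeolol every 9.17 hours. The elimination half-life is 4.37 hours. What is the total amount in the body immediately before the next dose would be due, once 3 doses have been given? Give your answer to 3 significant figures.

122 mg

The 3 doses were given 27.51, 18.34, 9.17 hours ago.
Total = 405·(1/2)^(27.51/4.37) + 405·(1/2)^(18.34/4.37) + 405·(1/2)^(9.17/4.37)
      = 5.1572 + 22.085 + 94.575 ≈ 121.82 mg.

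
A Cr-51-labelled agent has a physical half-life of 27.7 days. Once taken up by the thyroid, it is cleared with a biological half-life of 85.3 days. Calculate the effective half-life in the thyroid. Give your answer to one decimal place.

1/t_eff = 1/t_phys + 1/t_biol = 1/27.7 + 1/85.3 = 0.047824 per day.
t_eff = 27.7 × 85.3 / (27.7 + 85.3) ≈ 20.91 days.

20.9 days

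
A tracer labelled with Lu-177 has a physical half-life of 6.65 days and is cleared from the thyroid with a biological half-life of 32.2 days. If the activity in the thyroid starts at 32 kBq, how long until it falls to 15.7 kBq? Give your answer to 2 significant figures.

1/t_eff = 1/t_phys + 1/t_biol = 1/6.65 + 1/32.2 = 0.18143 per day.
t_eff = 6.65 × 32.2 / (6.65 + 32.2) ≈ 5.5117 days.
n = log₂(32/15.7) ≈ 1.0273; t = 1.0273 × 5.5117 ≈ 5.6622 days.

5.7 days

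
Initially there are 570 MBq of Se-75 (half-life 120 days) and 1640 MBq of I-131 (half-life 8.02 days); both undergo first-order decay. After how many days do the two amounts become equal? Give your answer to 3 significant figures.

Set 570·(1/2)^(t/120) = 1640·(1/2)^(t/8.02).
Taking log₂: log₂(570/1640) = t·(1/120 − 1/8.02).
log₂(0.34756) = -1.5247; 1/120 − 1/8.02 = -0.11635.
t = -1.5247 / -0.11635 ≈ 13.104 days.

13.1 days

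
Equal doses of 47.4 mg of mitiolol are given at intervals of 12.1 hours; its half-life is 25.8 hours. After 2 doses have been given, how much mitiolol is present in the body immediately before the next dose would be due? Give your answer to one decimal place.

59.0 mg

The 2 doses were given 24.2, 12.1 hours ago.
Total = 47.4·(1/2)^(24.2/25.8) + 47.4·(1/2)^(12.1/25.8)
      = 24.741 + 34.245 ≈ 58.986 mg.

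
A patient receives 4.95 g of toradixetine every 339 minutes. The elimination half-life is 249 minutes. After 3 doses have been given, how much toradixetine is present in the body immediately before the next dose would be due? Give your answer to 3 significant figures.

The 3 doses were given 1017, 678, 339 minutes ago.
Total = 4.95·(1/2)^(1017/249) + 4.95·(1/2)^(678/249) + 4.95·(1/2)^(339/249)
      = 0.29181 + 0.74978 + 1.9265 ≈ 2.9681 g.

2.97 g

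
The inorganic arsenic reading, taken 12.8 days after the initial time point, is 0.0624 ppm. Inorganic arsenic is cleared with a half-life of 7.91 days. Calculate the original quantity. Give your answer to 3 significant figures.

0.192 ppm

Number of half-lives elapsed: n = 12.8/7.91 ≈ 1.6182.
A₀ = A × 2^n = 0.0624 × 2^1.6182 = 0.0624 × 3.0699 ≈ 0.19156 ppm.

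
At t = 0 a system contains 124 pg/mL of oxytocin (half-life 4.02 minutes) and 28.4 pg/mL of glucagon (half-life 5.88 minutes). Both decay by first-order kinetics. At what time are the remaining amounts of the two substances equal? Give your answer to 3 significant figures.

Set 124·(1/2)^(t/4.02) = 28.4·(1/2)^(t/5.88).
Taking log₂: log₂(124/28.4) = t·(1/4.02 − 1/5.88).
log₂(4.3662) = 2.1264; 1/4.02 − 1/5.88 = 0.078688.
t = 2.1264 / 0.078688 ≈ 27.023 minutes.

27.0 minutes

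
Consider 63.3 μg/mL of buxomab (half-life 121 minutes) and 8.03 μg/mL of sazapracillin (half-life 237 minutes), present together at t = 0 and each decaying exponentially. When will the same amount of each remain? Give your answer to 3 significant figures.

Set 63.3·(1/2)^(t/121) = 8.03·(1/2)^(t/237).
Taking log₂: log₂(63.3/8.03) = t·(1/121 − 1/237).
log₂(7.8829) = 2.9787; 1/121 − 1/237 = 0.0040451.
t = 2.9787 / 0.0040451 ≈ 736.39 minutes.

736 minutes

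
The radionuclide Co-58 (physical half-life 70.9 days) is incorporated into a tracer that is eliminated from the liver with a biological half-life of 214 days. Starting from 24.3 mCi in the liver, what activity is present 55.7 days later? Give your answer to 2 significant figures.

1/t_eff = 1/t_phys + 1/t_biol = 1/70.9 + 1/214 = 0.018777 per day.
t_eff = 70.9 × 214 / (70.9 + 214) ≈ 53.256 days.
Remaining = 24.3 × (1/2)^(55.7/53.256) = 24.3 × (1/2)^1.0459 ≈ 11.77 mCi.

12 mCi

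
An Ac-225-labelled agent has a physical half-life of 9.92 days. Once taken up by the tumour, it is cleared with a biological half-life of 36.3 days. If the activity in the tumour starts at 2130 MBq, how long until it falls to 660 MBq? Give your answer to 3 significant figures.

13.2 days

1/t_eff = 1/t_phys + 1/t_biol = 1/9.92 + 1/36.3 = 0.12835 per day.
t_eff = 9.92 × 36.3 / (9.92 + 36.3) ≈ 7.7909 days.
n = log₂(2130/660) ≈ 1.6903; t = 1.6903 × 7.7909 ≈ 13.169 days.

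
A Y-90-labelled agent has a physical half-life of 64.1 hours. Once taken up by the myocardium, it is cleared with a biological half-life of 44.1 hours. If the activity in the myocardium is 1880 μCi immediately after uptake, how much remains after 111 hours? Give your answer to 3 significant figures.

98.9 μCi

1/t_eff = 1/t_phys + 1/t_biol = 1/64.1 + 1/44.1 = 0.038276 per hour.
t_eff = 64.1 × 44.1 / (64.1 + 44.1) ≈ 26.126 hours.
Remaining = 1880 × (1/2)^(111/26.126) = 1880 × (1/2)^4.2487 ≈ 98.896 μCi.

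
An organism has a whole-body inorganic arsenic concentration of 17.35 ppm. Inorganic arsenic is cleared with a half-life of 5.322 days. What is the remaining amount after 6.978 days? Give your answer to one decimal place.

7.0 ppm

Number of half-lives: n = 6.978/5.322 ≈ 1.3112.
Remaining = 17.35 × (1/2)^1.3112 = 17.35 × 0.403 ≈ 6.992 ppm.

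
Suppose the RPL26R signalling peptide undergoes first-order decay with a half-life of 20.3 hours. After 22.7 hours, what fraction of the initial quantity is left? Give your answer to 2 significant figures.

n = 22.7/20.3 ≈ 1.1182 half-lives.
Fraction remaining = (1/2)^1.1182 ≈ 0.46066.

0.46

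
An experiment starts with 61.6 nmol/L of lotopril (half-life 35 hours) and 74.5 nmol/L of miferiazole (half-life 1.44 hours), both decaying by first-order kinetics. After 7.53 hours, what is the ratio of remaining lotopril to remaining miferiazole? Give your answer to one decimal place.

26.7

lotopril: 61.6 × (1/2)^(7.53/35) = 61.6 × (1/2)^0.21514 ≈ 53.066 nmol/L.
miferiazole: 74.5 × (1/2)^(7.53/1.44) = 74.5 × (1/2)^5.2292 ≈ 1.9862 nmol/L.
Ratio ≈ 53.066 / 1.9862 ≈ 26.718.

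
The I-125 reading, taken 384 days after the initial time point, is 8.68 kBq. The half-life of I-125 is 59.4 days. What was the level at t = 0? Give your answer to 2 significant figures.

770 kBq

Number of half-lives elapsed: n = 384/59.4 ≈ 6.4646.
A₀ = A × 2^n = 8.68 × 2^6.4646 = 8.68 × 88.319 ≈ 766.61 kBq.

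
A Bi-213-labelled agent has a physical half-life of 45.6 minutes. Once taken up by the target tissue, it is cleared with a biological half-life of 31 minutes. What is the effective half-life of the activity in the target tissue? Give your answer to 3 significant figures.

18.5 minutes

1/t_eff = 1/t_phys + 1/t_biol = 1/45.6 + 1/31 = 0.054188 per minute.
t_eff = 45.6 × 31 / (45.6 + 31) ≈ 18.454 minutes.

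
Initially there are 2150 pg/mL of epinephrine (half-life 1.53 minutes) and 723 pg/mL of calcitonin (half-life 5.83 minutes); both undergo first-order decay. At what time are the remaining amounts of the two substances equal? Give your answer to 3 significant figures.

Set 2150·(1/2)^(t/1.53) = 723·(1/2)^(t/5.83).
Taking log₂: log₂(2150/723) = t·(1/1.53 − 1/5.83).
log₂(2.9737) = 1.5723; 1/1.53 − 1/5.83 = 0.48207.
t = 1.5723 / 0.48207 ≈ 3.2615 minutes.

3.26 minutes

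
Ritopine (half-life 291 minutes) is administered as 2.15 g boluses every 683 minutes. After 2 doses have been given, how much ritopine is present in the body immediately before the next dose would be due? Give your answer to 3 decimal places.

0.506 g

The 2 doses were given 1366, 683 minutes ago.
Total = 2.15·(1/2)^(1366/291) + 2.15·(1/2)^(683/291)
      = 0.083053 + 0.42257 ≈ 0.50562 g.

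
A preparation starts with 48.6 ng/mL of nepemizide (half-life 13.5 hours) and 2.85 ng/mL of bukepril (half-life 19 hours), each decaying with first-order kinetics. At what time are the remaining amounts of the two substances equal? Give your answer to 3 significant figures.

191 hours

Set 48.6·(1/2)^(t/13.5) = 2.85·(1/2)^(t/19).
Taking log₂: log₂(48.6/2.85) = t·(1/13.5 − 1/19).
log₂(17.053) = 4.0919; 1/13.5 − 1/19 = 0.021442.
t = 4.0919 / 0.021442 ≈ 190.83 hours.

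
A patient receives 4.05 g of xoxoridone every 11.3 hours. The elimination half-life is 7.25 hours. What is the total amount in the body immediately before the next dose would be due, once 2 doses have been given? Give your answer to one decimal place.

1.8 g

The 2 doses were given 22.6, 11.3 hours ago.
Total = 4.05·(1/2)^(22.6/7.25) + 4.05·(1/2)^(11.3/7.25)
      = 0.46674 + 1.3749 ≈ 1.8416 g.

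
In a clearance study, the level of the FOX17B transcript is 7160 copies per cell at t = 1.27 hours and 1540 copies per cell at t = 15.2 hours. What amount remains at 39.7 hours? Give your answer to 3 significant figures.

Over Δt = 15.2 − 1.27 = 13.93 hours, the level fell by a factor of 7160/1540 ≈ 4.6494.
n = log₂(4.6494) ≈ 2.217 half-lives, so t½ = 13.93/2.217 ≈ 6.2832 hours.
From t = 15.2 to t = 39.7: 1540 × (1/2)^((39.7−15.2)/6.2832) ≈ 103.21 copies per cell.

103 copies per cell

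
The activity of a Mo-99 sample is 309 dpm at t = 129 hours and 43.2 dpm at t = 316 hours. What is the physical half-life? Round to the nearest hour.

66 hours

Over Δt = 316 − 129 = 187 hours, the level fell by a factor of 309/43.2 ≈ 7.1528.
n = log₂(7.1528) ≈ 2.8385 half-lives, so t½ = 187/2.8385 ≈ 65.88 hours.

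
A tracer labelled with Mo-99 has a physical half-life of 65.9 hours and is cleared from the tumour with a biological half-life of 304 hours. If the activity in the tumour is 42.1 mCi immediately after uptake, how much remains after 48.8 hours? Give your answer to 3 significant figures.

1/t_eff = 1/t_phys + 1/t_biol = 1/65.9 + 1/304 = 0.018464 per hour.
t_eff = 65.9 × 304 / (65.9 + 304) ≈ 54.16 hours.
Remaining = 42.1 × (1/2)^(48.8/54.16) = 42.1 × (1/2)^0.90104 ≈ 22.545 mCi.

22.5 mCi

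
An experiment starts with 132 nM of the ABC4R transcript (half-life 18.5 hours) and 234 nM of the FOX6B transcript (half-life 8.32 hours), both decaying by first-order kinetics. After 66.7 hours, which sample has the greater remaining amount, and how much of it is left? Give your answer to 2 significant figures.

ABC4R transcript: 132 × (1/2)^3.6054 ≈ 10.845 nM.
FOX6B transcript: 234 × (1/2)^8.0168 ≈ 0.90346 nM.
ABC4R transcript has more remaining, at ≈ 10.845 nM.

ABC4R transcript, 11 nM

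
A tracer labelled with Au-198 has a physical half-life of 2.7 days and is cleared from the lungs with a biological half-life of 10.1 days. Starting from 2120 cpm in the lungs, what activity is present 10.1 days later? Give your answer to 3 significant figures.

79.3 cpm

1/t_eff = 1/t_phys + 1/t_biol = 1/2.7 + 1/10.1 = 0.46938 per day.
t_eff = 2.7 × 10.1 / (2.7 + 10.1) ≈ 2.1305 days.
Remaining = 2120 × (1/2)^(10.1/2.1305) = 2120 × (1/2)^4.7407 ≈ 79.292 cpm.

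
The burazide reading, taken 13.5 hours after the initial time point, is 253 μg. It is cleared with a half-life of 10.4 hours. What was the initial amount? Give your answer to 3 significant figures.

622 μg

Number of half-lives elapsed: n = 13.5/10.4 ≈ 1.2981.
A₀ = A × 2^n = 253 × 2^1.2981 = 253 × 2.459 ≈ 622.13 μg.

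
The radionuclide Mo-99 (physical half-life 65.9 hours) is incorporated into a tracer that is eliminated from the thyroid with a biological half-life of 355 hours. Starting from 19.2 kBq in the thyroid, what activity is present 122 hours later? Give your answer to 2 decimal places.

4.19 kBq

1/t_eff = 1/t_phys + 1/t_biol = 1/65.9 + 1/355 = 0.017991 per hour.
t_eff = 65.9 × 355 / (65.9 + 355) ≈ 55.582 hours.
Remaining = 19.2 × (1/2)^(122/55.582) = 19.2 × (1/2)^2.195 ≈ 4.1933 kBq.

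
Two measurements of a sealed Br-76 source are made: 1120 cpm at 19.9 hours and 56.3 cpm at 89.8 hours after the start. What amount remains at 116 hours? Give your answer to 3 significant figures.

18.4 cpm

Over Δt = 89.8 − 19.9 = 69.9 hours, the level fell by a factor of 1120/56.3 ≈ 19.893.
n = log₂(19.893) ≈ 4.3142 half-lives, so t½ = 69.9/4.3142 ≈ 16.202 hours.
From t = 89.8 to t = 116: 56.3 × (1/2)^((116−89.8)/16.202) ≈ 18.354 cpm.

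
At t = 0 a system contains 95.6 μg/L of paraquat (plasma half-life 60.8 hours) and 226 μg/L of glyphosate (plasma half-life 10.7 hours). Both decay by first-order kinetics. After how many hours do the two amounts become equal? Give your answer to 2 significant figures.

16 hours

Set 95.6·(1/2)^(t/60.8) = 226·(1/2)^(t/10.7).
Taking log₂: log₂(95.6/226) = t·(1/60.8 − 1/10.7).
log₂(0.42301) = -1.2412; 1/60.8 − 1/10.7 = -0.077011.
t = -1.2412 / -0.077011 ≈ 16.118 hours.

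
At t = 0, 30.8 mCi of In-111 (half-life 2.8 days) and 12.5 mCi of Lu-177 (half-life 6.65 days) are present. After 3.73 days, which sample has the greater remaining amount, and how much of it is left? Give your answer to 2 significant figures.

In-111: 30.8 × (1/2)^1.3321 ≈ 12.233 mCi.
Lu-177: 12.5 × (1/2)^0.5609 ≈ 8.4735 mCi.
In-111 has more remaining, at ≈ 12.233 mCi.

In-111, 12 mCi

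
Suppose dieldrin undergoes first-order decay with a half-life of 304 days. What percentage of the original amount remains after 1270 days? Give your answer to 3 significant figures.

5.53%

n = 1270/304 ≈ 4.1776 half-lives.
Fraction remaining = (1/2)^4.1776 ≈ 0.05526, i.e. 5.526%.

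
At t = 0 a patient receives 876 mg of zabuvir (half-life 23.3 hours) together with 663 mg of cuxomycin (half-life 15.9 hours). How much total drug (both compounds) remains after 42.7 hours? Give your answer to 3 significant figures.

349 mg

zabuvir: 876 × (1/2)^(42.7/23.3) = 876 × (1/2)^1.8326 ≈ 245.94 mg.
cuxomycin: 663 × (1/2)^(42.7/15.9) = 663 × (1/2)^2.6855 ≈ 103.06 mg.
Total = 245.94 + 103.06 ≈ 349 mg.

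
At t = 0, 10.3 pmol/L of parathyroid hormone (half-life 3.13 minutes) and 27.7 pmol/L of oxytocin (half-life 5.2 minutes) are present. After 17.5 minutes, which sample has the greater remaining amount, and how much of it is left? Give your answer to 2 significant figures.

parathyroid hormone: 10.3 × (1/2)^5.5911 ≈ 0.21368 pmol/L.
oxytocin: 27.7 × (1/2)^3.3654 ≈ 2.6878 pmol/L.
Oxytocin has more remaining, at ≈ 2.6878 pmol/L.

oxytocin, 2.7 pmol/L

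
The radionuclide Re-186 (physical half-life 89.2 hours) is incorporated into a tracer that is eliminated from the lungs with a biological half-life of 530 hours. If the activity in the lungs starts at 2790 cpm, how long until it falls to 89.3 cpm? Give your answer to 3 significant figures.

379 hours

1/t_eff = 1/t_phys + 1/t_biol = 1/89.2 + 1/530 = 0.013098 per hour.
t_eff = 89.2 × 530 / (89.2 + 530) ≈ 76.35 hours.
n = log₂(2790/89.3) ≈ 4.9655; t = 4.9655 × 76.35 ≈ 379.11 hours.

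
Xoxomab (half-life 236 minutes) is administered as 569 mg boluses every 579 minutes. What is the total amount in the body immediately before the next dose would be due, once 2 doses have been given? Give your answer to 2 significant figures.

120 mg

The 2 doses were given 1158, 579 minutes ago.
Total = 569·(1/2)^(1158/236) + 569·(1/2)^(579/236)
      = 18.968 + 103.89 ≈ 122.86 mg.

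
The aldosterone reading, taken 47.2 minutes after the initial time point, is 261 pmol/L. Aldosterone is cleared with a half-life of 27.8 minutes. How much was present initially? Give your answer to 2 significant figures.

850 pmol/L

Number of half-lives elapsed: n = 47.2/27.8 ≈ 1.6978.
A₀ = A × 2^n = 261 × 2^1.6978 = 261 × 3.2442 ≈ 846.72 pmol/L.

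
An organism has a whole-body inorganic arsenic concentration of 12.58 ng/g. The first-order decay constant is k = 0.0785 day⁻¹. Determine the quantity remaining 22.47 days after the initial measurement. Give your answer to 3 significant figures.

t½ = ln 2 / k = 0.69315 / 0.0785 ≈ 8.8299 days.
Number of half-lives: n = 22.47/8.8299 ≈ 2.5448.
Remaining = 12.58 × (1/2)^2.5448 = 12.58 × 0.17138 ≈ 2.1559 ng/g.

2.16 ng/g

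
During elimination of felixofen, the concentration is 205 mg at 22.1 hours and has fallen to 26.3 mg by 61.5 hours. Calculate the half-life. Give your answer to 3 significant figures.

13.3 hours

Over Δt = 61.5 − 22.1 = 39.4 hours, the level fell by a factor of 205/26.3 ≈ 7.7947.
n = log₂(7.7947) ≈ 2.9625 half-lives, so t½ = 39.4/2.9625 ≈ 13.3 hours.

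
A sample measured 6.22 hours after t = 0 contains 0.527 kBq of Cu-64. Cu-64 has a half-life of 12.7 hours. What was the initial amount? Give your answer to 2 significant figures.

0.74 kBq

Number of half-lives elapsed: n = 6.22/12.7 ≈ 0.48976.
A₀ = A × 2^n = 0.527 × 2^0.48976 = 0.527 × 1.4042 ≈ 0.74002 kBq.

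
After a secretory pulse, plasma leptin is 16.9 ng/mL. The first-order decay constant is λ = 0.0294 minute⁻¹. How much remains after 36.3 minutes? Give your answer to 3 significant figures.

5.81 ng/mL

t½ = ln 2 / λ = 0.69315 / 0.0294 ≈ 23.576 minutes.
Number of half-lives: n = 36.3/23.576 ≈ 1.5397.
Remaining = 16.9 × (1/2)^1.5397 = 16.9 × 0.34396 ≈ 5.813 ng/mL.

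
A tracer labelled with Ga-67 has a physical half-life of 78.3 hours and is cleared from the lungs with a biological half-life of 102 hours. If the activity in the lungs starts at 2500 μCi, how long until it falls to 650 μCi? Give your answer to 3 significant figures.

86.1 hours

1/t_eff = 1/t_phys + 1/t_biol = 1/78.3 + 1/102 = 0.022575 per hour.
t_eff = 78.3 × 102 / (78.3 + 102) ≈ 44.296 hours.
n = log₂(2500/650) ≈ 1.9434; t = 1.9434 × 44.296 ≈ 86.086 hours.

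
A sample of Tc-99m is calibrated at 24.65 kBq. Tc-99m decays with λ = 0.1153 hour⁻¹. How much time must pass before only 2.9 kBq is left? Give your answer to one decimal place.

t½ = ln 2 / λ = 0.69315 / 0.1153 ≈ 6.0117 hours.
Fraction remaining = 2.9/24.65 ≈ 0.11765.
n = log₂(24.65/2.9) = ln(8.5)/ln 2 ≈ 3.0875 half-lives.
t = n × t½ = 3.0875 × 6.0117 ≈ 18.561 hours.

18.6 hours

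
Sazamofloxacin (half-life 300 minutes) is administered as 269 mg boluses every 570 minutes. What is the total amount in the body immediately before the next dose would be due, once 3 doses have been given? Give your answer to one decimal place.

96.6 mg

The 3 doses were given 1710, 1140, 570 minutes ago.
Total = 269·(1/2)^(1710/300) + 269·(1/2)^(1140/300) + 269·(1/2)^(570/300)
      = 5.1747 + 19.312 + 72.077 ≈ 96.564 mg.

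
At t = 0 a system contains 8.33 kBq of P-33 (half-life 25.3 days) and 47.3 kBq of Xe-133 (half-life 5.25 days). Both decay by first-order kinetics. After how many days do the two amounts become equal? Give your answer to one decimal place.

Set 8.33·(1/2)^(t/25.3) = 47.3·(1/2)^(t/5.25).
Taking log₂: log₂(8.33/47.3) = t·(1/25.3 − 1/5.25).
log₂(0.17611) = -2.5055; 1/25.3 − 1/5.25 = -0.15095.
t = -2.5055 / -0.15095 ≈ 16.598 days.

16.6 days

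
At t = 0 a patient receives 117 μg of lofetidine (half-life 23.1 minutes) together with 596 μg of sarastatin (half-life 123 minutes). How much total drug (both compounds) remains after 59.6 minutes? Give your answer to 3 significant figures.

lofetidine: 117 × (1/2)^(59.6/23.1) = 117 × (1/2)^2.5801 ≈ 19.566 μg.
sarastatin: 596 × (1/2)^(59.6/123) = 596 × (1/2)^0.48455 ≈ 425.97 μg.
Total = 19.566 + 425.97 ≈ 445.54 μg.

446 μg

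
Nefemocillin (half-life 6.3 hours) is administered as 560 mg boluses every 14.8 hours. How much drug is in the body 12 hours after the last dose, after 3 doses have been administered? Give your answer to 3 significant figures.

185 mg

The 3 doses were given 41.6, 26.8, 12 hours ago.
Total = 560·(1/2)^(41.6/6.3) + 560·(1/2)^(26.8/6.3) + 560·(1/2)^(12/6.3)
      = 5.7602 + 29.351 + 149.55 ≈ 184.66 mg.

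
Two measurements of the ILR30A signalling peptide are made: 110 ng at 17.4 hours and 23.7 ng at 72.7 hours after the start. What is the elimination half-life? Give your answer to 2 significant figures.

Over Δt = 72.7 − 17.4 = 55.3 hours, the level fell by a factor of 110/23.7 ≈ 4.6414.
n = log₂(4.6414) ≈ 2.2145 half-lives, so t½ = 55.3/2.2145 ≈ 24.971 hours.

25 hours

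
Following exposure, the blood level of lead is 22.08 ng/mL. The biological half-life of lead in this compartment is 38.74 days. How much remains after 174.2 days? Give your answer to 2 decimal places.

Number of half-lives: n = 174.2/38.74 ≈ 4.4966.
Remaining = 22.08 × (1/2)^4.4966 = 22.08 × 0.044297 ≈ 0.97808 ng/mL.

0.98 ng/mL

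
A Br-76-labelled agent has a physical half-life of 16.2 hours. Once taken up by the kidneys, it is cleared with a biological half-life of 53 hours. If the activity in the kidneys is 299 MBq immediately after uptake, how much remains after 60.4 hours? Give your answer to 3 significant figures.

1/t_eff = 1/t_phys + 1/t_biol = 1/16.2 + 1/53 = 0.080596 per hour.
t_eff = 16.2 × 53 / (16.2 + 53) ≈ 12.408 hours.
Remaining = 299 × (1/2)^(60.4/12.408) = 299 × (1/2)^4.868 ≈ 10.239 MBq.

10.2 MBq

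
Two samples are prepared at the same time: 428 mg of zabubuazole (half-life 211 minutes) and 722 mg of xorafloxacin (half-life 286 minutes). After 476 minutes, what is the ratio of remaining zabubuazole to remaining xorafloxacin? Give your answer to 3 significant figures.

0.393

zabubuazole: 428 × (1/2)^(476/211) = 428 × (1/2)^2.2559 ≈ 89.607 mg.
xorafloxacin: 722 × (1/2)^(476/286) = 722 × (1/2)^1.6643 ≈ 227.78 mg.
Ratio ≈ 89.607 / 227.78 ≈ 0.39339.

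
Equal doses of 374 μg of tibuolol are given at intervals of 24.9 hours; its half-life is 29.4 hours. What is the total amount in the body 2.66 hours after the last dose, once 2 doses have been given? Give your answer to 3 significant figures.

547 μg

The 2 doses were given 27.56, 2.66 hours ago.
Total = 374·(1/2)^(27.56/29.4) + 374·(1/2)^(2.66/29.4)
      = 195.29 + 351.27 ≈ 546.56 μg.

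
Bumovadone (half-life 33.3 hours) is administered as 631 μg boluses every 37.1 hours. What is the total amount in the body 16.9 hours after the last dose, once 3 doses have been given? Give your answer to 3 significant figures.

The 3 doses were given 91.1, 54, 16.9 hours ago.
Total = 631·(1/2)^(91.1/33.3) + 631·(1/2)^(54/33.3) + 631·(1/2)^(16.9/33.3)
      = 94.731 + 205.06 + 443.87 ≈ 743.66 μg.

744 μg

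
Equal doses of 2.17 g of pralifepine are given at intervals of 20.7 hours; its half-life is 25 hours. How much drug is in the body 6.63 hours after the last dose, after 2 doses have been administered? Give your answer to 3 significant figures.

2.82 g

The 2 doses were given 27.33, 6.63 hours ago.
Total = 2.17·(1/2)^(27.33/25) + 2.17·(1/2)^(6.63/25)
      = 1.0171 + 1.8056 ≈ 2.8227 g.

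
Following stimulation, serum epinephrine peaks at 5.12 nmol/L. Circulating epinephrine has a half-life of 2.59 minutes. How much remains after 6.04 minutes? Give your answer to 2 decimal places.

Number of half-lives: n = 6.04/2.59 ≈ 2.332.
Remaining = 5.12 × (1/2)^2.332 = 5.12 × 0.1986 ≈ 1.0168 nmol/L.

1.02 nmol/L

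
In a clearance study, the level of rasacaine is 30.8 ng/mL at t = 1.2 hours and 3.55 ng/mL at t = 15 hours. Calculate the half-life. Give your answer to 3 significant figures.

Over Δt = 15 − 1.2 = 13.8 hours, the level fell by a factor of 30.8/3.55 ≈ 8.6761.
n = log₂(8.6761) ≈ 3.117 half-lives, so t½ = 13.8/3.117 ≈ 4.4273 hours.

4.43 hours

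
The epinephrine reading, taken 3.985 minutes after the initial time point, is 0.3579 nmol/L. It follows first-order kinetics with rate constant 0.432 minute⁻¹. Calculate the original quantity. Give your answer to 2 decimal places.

t½ = ln 2 / k = 0.69315 / 0.432 ≈ 1.6045 minutes.
Number of half-lives elapsed: n = 3.985/1.6045 ≈ 2.4836.
A₀ = A × 2^n = 0.3579 × 2^2.4836 = 0.3579 × 5.593 ≈ 2.0017 nmol/L.

2.00 nmol/L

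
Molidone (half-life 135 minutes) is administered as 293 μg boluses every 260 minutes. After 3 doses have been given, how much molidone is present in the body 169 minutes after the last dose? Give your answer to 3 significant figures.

164 μg

The 3 doses were given 689, 429, 169 minutes ago.
Total = 293·(1/2)^(689/135) + 293·(1/2)^(429/135) + 293·(1/2)^(169/135)
      = 8.5212 + 32.379 + 123.03 ≈ 163.93 μg.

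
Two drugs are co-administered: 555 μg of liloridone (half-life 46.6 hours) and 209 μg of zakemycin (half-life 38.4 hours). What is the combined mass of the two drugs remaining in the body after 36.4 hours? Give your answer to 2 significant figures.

430 μg

liloridone: 555 × (1/2)^(36.4/46.6) = 555 × (1/2)^0.78112 ≈ 322.96 μg.
zakemycin: 209 × (1/2)^(36.4/38.4) = 209 × (1/2)^0.94792 ≈ 108.34 μg.
Total = 322.96 + 108.34 ≈ 431.31 μg.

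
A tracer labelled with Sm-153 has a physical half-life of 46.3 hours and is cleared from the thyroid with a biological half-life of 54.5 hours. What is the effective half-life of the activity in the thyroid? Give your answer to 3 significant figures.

25.0 hours

1/t_eff = 1/t_phys + 1/t_biol = 1/46.3 + 1/54.5 = 0.039947 per hour.
t_eff = 46.3 × 54.5 / (46.3 + 54.5) ≈ 25.033 hours.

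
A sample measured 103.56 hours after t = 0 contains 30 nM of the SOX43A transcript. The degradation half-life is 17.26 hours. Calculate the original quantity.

Number of half-lives elapsed: n = 103.56/17.26 ≈ 6.
A₀ = A × 2^n = 30 × 2^6 = 30 × 64 ≈ 1920 nM.

1920 nM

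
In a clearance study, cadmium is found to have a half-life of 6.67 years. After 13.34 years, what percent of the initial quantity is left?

25%

n = 13.34/6.67 ≈ 2 half-lives.
Fraction remaining = (1/2)^2 ≈ 0.25, i.e. 25%.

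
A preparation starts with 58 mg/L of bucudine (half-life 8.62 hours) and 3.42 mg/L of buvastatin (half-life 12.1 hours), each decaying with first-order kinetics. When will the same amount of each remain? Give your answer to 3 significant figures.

122 hours

Set 58·(1/2)^(t/8.62) = 3.42·(1/2)^(t/12.1).
Taking log₂: log₂(58/3.42) = t·(1/8.62 − 1/12.1).
log₂(16.959) = 4.084; 1/8.62 − 1/12.1 = 0.033365.
t = 4.084 / 0.033365 ≈ 122.4 hours.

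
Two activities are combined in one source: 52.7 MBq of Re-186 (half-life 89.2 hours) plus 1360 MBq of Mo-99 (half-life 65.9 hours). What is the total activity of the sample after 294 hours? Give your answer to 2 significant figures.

67 MBq

Re-186: 52.7 × (1/2)^(294/89.2) = 52.7 × (1/2)^3.296 ≈ 5.3657 MBq.
Mo-99: 1360 × (1/2)^(294/65.9) = 1360 × (1/2)^4.4613 ≈ 61.738 MBq.
Total = 5.3657 + 61.738 ≈ 67.104 MBq.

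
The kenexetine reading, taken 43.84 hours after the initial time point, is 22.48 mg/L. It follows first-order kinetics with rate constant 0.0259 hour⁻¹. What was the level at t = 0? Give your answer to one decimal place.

t½ = ln 2 / k = 0.69315 / 0.0259 ≈ 26.762 hours.
Number of half-lives elapsed: n = 43.84/26.762 ≈ 1.6381.
A₀ = A × 2^n = 22.48 × 2^1.6381 = 22.48 × 3.1126 ≈ 69.971 mg/L.

70.0 mg/L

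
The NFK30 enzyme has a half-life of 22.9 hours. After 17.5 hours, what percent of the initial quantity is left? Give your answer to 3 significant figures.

n = 17.5/22.9 ≈ 0.76419 half-lives.
Fraction remaining = (1/2)^0.76419 ≈ 0.58878, i.e. 58.878%.

58.9%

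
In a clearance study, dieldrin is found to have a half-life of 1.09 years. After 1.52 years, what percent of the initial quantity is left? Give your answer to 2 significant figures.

38%

n = 1.52/1.09 ≈ 1.3945 half-lives.
Fraction remaining = (1/2)^1.3945 ≈ 0.38038, i.e. 38.038%.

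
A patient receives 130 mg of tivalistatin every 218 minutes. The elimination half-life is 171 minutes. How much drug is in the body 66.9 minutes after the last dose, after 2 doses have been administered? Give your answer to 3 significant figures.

140 mg

The 2 doses were given 284.9, 66.9 minutes ago.
Total = 130·(1/2)^(284.9/171) + 130·(1/2)^(66.9/171)
      = 40.964 + 99.122 ≈ 140.09 mg.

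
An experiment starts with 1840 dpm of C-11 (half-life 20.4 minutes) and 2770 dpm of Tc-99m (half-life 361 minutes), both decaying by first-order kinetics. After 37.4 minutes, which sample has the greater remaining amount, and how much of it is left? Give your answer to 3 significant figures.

C-11: 1840 × (1/2)^1.8333 ≈ 516.33 dpm.
Tc-99m: 2770 × (1/2)^0.1036 ≈ 2578.1 dpm.
Tc-99m has more remaining, at ≈ 2578.1 dpm.

Tc-99m, 2580 dpm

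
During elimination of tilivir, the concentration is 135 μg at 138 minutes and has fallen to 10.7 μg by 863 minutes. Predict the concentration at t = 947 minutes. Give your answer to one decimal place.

8.0 μg

Over Δt = 863 − 138 = 725 minutes, the level fell by a factor of 135/10.7 ≈ 12.617.
n = log₂(12.617) ≈ 3.6573 half-lives, so t½ = 725/3.6573 ≈ 198.23 minutes.
From t = 863 to t = 947: 10.7 × (1/2)^((947−863)/198.23) ≈ 7.9767 μg.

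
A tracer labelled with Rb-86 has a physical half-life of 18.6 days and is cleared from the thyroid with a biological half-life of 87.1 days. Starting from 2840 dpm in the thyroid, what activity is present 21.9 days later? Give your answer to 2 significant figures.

1100 dpm

1/t_eff = 1/t_phys + 1/t_biol = 1/18.6 + 1/87.1 = 0.065244 per day.
t_eff = 18.6 × 87.1 / (18.6 + 87.1) ≈ 15.327 days.
Remaining = 2840 × (1/2)^(21.9/15.327) = 2840 × (1/2)^1.4289 ≈ 1054.8 dpm.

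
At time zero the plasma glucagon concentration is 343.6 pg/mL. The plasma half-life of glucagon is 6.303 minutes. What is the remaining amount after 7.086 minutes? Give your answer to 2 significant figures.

Number of half-lives: n = 7.086/6.303 ≈ 1.1242.
Remaining = 343.6 × (1/2)^1.1242 = 343.6 × 0.45875 ≈ 157.63 pg/mL.

160 pg/mL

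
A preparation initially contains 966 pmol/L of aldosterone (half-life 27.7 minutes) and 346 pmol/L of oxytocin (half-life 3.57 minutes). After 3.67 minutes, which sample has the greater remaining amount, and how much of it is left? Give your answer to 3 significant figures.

aldosterone: 966 × (1/2)^0.13249 ≈ 881.24 pmol/L.
oxytocin: 346 × (1/2)^1.028 ≈ 169.67 pmol/L.
Aldosterone has more remaining, at ≈ 881.24 pmol/L.

aldosterone, 881 pmol/L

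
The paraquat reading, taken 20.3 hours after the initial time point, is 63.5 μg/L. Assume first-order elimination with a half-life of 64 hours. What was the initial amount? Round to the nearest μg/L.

Number of half-lives elapsed: n = 20.3/64 ≈ 0.31719.
A₀ = A × 2^n = 63.5 × 2^0.31719 = 63.5 × 1.2459 ≈ 79.115 μg/L.

79 μg/L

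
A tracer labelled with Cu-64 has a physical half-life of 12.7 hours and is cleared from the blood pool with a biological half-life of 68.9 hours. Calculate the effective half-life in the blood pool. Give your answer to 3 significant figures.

10.7 hours

1/t_eff = 1/t_phys + 1/t_biol = 1/12.7 + 1/68.9 = 0.093254 per hour.
t_eff = 12.7 × 68.9 / (12.7 + 68.9) ≈ 10.723 hours.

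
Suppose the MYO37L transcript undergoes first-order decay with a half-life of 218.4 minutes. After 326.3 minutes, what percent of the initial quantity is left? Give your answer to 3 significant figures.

35.5%

n = 326.3/218.4 ≈ 1.494 half-lives.
Fraction remaining = (1/2)^1.494 ≈ 0.35502, i.e. 35.502%.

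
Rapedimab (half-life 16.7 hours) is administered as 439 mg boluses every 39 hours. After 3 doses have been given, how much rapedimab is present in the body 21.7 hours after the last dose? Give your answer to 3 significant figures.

The 3 doses were given 99.7, 60.7, 21.7 hours ago.
Total = 439·(1/2)^(99.7/16.7) + 439·(1/2)^(60.7/16.7) + 439·(1/2)^(21.7/16.7)
      = 7.0032 + 35.343 + 178.36 ≈ 220.71 mg.

221 mg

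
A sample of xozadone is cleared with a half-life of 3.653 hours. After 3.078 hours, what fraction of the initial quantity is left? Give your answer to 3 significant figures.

n = 3.078/3.653 ≈ 0.8426 half-lives.
Fraction remaining = (1/2)^0.8426 ≈ 0.55764.

0.558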